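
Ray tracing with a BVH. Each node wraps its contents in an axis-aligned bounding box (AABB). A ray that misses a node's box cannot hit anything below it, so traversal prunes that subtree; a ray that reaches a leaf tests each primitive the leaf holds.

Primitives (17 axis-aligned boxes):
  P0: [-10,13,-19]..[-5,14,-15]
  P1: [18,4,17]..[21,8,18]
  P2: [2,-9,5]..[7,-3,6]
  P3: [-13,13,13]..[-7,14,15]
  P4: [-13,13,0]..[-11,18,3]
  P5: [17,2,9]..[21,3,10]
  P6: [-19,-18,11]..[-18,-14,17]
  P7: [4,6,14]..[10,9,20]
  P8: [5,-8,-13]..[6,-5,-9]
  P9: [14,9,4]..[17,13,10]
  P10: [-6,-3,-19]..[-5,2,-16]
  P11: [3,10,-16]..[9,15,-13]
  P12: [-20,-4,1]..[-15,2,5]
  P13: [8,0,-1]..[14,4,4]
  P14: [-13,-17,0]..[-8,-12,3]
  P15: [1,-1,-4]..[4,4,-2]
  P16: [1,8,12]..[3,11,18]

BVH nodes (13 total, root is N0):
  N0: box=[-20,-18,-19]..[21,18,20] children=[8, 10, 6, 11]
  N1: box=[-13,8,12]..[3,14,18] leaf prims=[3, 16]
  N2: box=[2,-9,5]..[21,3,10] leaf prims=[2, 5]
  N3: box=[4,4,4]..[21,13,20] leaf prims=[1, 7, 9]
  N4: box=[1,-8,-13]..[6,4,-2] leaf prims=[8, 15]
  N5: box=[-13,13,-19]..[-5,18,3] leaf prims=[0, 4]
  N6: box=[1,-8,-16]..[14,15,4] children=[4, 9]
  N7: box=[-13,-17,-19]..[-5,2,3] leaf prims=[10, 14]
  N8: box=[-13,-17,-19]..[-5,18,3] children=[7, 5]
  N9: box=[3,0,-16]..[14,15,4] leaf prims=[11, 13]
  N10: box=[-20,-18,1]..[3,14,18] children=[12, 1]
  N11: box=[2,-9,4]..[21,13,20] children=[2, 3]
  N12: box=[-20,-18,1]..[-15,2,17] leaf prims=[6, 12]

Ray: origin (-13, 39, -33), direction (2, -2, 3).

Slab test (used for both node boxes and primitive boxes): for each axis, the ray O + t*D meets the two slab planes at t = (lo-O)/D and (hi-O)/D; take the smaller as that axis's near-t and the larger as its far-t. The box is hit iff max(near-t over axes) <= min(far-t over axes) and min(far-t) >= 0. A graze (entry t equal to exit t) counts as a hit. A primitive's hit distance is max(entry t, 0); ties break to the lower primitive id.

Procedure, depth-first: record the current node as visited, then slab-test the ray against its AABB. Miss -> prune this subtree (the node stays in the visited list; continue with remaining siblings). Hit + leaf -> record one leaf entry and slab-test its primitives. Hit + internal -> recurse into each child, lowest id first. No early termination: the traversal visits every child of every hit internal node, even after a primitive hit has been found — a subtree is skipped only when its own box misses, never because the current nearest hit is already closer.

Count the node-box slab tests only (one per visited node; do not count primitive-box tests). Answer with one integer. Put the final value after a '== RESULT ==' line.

Walk:
N0 x:[-7/2,17] y:[21/2,57/2] z:[14/3,53/3] -> hit [21/2,17], descend [6, 8, 10, 11]
  N6 x:[7,27/2] y:[12,47/2] z:[17/3,37/3] -> hit [12,37/3], descend [4, 9]
    N4 x:[7,19/2] y:[35/2,47/2] z:[20/3,31/3] -> miss, prune
    N9 x:[8,27/2] y:[12,39/2] z:[17/3,37/3] -> hit [12,37/3] leaf, test {P11(miss), P13(miss)}
  N8 x:[0,4] y:[21/2,28] z:[14/3,12] -> miss, prune
  N10 x:[-7/2,8] y:[25/2,57/2] z:[34/3,17] -> miss, prune
  N11 x:[15/2,17] y:[13,24] z:[37/3,53/3] -> hit [13,17], descend [2, 3]
    N2 x:[15/2,17] y:[18,24] z:[38/3,43/3] -> miss, prune
    N3 x:[17/2,17] y:[13,35/2] z:[37/3,53/3] -> hit [13,17] leaf, test {P1@t=50/3, P7(miss), P9@t=27/2}

Summary -> nodes [0, 6, 4, 9, 8, 10, 11, 2, 3]; box-tests=9; leaf-entries=2; first=P9

== RESULT ==
9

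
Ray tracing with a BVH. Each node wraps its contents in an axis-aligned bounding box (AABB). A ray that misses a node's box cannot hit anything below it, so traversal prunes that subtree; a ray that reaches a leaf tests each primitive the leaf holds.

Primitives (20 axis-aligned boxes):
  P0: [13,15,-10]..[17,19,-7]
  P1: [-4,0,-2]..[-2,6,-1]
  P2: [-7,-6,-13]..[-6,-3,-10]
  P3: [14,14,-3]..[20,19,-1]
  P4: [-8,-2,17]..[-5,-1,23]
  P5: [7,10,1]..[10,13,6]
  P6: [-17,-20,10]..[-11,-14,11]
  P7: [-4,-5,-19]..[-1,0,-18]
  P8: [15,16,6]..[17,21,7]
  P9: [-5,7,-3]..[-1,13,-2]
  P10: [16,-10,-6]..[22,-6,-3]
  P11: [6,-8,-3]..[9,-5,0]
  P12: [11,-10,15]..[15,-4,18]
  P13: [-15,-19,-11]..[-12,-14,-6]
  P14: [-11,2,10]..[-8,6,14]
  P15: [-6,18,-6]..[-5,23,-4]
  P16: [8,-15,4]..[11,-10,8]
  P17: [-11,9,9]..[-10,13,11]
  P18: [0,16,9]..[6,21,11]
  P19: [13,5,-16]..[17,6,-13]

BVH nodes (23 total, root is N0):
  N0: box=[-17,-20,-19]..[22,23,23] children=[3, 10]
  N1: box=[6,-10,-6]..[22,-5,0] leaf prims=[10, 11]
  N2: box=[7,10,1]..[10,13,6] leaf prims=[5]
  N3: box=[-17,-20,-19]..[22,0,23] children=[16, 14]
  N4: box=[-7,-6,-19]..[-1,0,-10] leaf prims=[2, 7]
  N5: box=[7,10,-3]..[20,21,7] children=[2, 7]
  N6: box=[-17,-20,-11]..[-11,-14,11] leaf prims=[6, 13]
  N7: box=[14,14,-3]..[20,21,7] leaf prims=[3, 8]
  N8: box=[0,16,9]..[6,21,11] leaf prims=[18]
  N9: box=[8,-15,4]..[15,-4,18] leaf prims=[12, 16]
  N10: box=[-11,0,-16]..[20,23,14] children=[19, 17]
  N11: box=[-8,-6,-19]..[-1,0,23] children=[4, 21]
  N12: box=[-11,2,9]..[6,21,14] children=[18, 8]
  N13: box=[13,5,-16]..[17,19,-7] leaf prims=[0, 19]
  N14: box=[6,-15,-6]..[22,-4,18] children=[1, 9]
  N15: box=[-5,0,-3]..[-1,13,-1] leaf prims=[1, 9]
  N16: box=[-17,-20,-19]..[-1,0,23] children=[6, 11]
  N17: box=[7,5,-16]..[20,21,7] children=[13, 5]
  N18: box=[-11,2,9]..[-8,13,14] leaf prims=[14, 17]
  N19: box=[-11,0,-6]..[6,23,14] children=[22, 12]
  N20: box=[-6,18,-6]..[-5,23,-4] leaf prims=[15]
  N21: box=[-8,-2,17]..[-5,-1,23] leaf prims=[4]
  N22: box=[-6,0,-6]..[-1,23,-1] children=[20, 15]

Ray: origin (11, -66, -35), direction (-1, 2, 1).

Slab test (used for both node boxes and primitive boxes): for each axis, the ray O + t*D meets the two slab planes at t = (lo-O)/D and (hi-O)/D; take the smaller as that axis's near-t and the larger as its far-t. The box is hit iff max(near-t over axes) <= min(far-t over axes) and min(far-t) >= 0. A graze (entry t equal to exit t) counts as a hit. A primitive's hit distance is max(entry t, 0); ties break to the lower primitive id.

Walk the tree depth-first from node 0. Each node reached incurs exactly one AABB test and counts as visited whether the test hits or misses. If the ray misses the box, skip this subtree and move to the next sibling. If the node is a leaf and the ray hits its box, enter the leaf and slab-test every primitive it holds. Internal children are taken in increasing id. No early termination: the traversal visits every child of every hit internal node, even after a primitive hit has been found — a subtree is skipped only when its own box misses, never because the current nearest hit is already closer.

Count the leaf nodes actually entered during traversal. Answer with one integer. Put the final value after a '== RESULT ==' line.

Walk:
N0 x:[-11,28] y:[23,89/2] z:[16,58] -> hit [23,28], descend [3, 10]
  N3 x:[-11,28] y:[23,33] z:[16,58] -> hit [23,28], descend [14, 16]
    N14 x:[-11,5] y:[51/2,31] z:[29,53] -> miss, prune
    N16 x:[12,28] y:[23,33] z:[16,58] -> hit [23,28], descend [6, 11]
      N6 x:[22,28] y:[23,26] z:[24,46] -> hit [24,26] leaf, test {P6(miss), P13@t=24}
      N11 x:[12,19] y:[30,33] z:[16,58] -> miss, prune
  N10 x:[-9,22] y:[33,89/2] z:[19,49] -> miss, prune

Visited [0, 3, 14, 16, 6, 11, 10]. Tests: 7 box, 1 leaf. Nearest: P13.

== RESULT ==
1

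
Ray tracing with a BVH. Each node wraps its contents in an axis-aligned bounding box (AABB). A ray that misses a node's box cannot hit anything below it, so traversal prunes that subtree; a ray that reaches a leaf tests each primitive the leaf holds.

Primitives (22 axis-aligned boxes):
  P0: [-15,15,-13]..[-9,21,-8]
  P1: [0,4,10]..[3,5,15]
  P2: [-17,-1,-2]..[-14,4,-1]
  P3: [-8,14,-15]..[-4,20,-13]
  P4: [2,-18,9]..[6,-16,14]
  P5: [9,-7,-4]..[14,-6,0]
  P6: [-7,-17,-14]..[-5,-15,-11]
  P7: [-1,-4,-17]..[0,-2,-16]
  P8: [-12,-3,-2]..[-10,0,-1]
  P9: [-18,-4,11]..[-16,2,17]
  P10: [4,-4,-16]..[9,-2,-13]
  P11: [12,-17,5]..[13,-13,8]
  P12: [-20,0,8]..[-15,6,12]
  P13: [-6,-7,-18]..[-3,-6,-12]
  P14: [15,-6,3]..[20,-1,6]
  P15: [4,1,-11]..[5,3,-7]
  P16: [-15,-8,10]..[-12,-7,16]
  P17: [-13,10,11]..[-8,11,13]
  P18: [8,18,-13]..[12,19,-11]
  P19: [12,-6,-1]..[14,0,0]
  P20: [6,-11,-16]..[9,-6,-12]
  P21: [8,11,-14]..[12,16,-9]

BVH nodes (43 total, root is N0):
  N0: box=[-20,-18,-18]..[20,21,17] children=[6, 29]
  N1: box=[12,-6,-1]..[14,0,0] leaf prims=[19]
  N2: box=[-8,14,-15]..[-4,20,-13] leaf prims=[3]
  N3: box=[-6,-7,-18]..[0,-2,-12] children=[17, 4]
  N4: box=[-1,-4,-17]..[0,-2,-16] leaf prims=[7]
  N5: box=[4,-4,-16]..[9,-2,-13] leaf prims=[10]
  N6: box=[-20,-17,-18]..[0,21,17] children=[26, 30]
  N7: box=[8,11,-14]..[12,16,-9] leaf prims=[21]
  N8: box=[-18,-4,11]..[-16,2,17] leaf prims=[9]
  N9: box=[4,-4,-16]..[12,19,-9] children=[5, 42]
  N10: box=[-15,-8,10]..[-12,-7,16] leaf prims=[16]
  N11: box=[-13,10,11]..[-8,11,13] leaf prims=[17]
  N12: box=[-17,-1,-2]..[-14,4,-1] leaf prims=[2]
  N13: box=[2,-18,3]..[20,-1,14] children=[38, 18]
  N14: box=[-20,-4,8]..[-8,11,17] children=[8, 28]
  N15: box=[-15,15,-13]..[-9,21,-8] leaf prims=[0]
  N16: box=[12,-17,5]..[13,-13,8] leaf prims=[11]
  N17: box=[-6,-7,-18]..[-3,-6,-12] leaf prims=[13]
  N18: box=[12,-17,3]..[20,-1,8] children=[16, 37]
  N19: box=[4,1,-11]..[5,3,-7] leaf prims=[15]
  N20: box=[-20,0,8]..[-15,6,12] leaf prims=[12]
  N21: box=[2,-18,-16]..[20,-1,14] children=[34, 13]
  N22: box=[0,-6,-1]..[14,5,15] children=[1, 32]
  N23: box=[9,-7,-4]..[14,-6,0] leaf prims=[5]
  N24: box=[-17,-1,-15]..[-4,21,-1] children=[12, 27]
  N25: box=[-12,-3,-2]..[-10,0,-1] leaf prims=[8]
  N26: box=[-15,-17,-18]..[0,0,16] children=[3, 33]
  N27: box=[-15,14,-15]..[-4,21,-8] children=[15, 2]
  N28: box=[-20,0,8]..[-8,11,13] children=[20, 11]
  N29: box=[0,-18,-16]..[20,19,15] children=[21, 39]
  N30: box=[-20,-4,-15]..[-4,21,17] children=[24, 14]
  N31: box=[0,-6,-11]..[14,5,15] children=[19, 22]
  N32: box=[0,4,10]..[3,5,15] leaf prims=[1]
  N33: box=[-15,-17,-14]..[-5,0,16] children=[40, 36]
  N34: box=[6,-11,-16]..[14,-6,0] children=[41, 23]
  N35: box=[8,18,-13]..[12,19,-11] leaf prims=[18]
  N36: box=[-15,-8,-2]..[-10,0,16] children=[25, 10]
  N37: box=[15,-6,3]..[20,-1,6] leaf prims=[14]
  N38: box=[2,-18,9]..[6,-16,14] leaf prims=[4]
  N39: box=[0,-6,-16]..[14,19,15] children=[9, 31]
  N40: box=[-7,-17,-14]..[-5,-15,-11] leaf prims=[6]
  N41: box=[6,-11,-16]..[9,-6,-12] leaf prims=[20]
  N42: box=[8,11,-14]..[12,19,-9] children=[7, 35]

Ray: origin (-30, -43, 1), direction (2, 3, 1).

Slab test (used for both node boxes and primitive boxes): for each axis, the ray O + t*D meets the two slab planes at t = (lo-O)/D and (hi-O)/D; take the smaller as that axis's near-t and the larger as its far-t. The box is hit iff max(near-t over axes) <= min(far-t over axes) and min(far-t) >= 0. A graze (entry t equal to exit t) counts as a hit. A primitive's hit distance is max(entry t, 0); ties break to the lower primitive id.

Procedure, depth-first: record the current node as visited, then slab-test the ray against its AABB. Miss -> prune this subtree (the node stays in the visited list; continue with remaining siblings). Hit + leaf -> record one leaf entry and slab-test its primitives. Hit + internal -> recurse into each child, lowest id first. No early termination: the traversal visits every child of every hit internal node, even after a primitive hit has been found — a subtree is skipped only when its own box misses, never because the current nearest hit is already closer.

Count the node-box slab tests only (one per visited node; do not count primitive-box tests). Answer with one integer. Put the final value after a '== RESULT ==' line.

Walk:
N0 x:[5,25] y:[25/3,64/3] z:[-19,16] -> hit [25/3,16], descend [6, 29]
  N6 x:[5,15] y:[26/3,64/3] z:[-19,16] -> hit [26/3,15], descend [26, 30]
    N26 x:[15/2,15] y:[26/3,43/3] z:[-19,15] -> hit [26/3,43/3], descend [3, 33]
      N3 x:[12,15] y:[12,41/3] z:[-19,-13] -> miss, prune
      N33 x:[15/2,25/2] y:[26/3,43/3] z:[-15,15] -> hit [26/3,25/2], descend [36, 40]
        N36 x:[15/2,10] y:[35/3,43/3] z:[-3,15] -> miss, prune
        N40 x:[23/2,25/2] y:[26/3,28/3] z:[-15,-12] -> miss, prune
    N30 x:[5,13] y:[13,64/3] z:[-16,16] -> hit [13,13], descend [14, 24]
      N14 x:[5,11] y:[13,18] z:[7,16] -> miss, prune
      N24 x:[13/2,13] y:[14,64/3] z:[-16,-2] -> miss, prune
  N29 x:[15,25] y:[25/3,62/3] z:[-17,14] -> miss, prune

Visited [0, 6, 26, 3, 33, 36, 40, 30, 14, 24, 29]. Tests: 11 box, 0 leaf. Nearest: miss.

== RESULT ==
11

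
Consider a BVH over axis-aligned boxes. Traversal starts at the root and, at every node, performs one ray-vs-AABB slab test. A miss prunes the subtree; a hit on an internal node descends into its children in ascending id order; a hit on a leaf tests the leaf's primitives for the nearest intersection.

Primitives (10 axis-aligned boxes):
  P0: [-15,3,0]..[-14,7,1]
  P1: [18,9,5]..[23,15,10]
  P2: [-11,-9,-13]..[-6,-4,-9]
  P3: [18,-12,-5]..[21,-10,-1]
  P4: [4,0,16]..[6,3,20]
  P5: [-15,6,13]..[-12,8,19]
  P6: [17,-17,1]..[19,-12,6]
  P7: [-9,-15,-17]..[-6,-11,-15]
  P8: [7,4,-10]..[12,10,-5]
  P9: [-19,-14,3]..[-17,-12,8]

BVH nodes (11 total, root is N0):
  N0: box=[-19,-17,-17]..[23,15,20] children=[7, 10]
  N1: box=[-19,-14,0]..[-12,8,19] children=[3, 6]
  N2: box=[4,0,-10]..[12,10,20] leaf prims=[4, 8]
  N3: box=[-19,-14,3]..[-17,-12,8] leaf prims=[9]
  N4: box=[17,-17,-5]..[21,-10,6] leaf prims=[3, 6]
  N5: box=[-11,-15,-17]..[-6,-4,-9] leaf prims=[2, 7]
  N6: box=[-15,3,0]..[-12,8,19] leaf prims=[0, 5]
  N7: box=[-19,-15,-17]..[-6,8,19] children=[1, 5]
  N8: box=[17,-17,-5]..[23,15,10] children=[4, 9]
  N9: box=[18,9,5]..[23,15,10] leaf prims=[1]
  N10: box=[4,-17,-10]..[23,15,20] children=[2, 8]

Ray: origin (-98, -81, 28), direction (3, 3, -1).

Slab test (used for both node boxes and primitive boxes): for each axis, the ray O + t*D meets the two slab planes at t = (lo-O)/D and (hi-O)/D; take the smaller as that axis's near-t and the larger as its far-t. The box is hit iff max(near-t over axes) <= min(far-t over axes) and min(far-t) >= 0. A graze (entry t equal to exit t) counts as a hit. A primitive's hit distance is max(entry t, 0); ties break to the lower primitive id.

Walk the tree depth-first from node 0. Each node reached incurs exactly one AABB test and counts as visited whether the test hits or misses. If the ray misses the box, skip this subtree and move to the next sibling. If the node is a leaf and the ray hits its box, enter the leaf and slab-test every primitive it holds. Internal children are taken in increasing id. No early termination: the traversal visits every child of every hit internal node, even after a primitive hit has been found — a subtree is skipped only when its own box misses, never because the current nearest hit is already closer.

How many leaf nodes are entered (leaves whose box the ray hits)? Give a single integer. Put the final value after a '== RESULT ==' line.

Traverse from the root:
N0 x:[79/3,121/3] y:[64/3,32] z:[8,45] -> hit [79/3,32], descend [7, 10]
  N7 x:[79/3,92/3] y:[22,89/3] z:[9,45] -> hit [79/3,89/3], descend [1, 5]
    N1 x:[79/3,86/3] y:[67/3,89/3] z:[9,28] -> hit [79/3,28], descend [3, 6]
      N3 x:[79/3,27] y:[67/3,23] z:[20,25] -> miss, prune
      N6 x:[83/3,86/3] y:[28,89/3] z:[9,28] -> hit [28,28] leaf, test {P0@t=28, P5(miss)}
    N5 x:[29,92/3] y:[22,77/3] z:[37,45] -> miss, prune
  N10 x:[34,121/3] y:[64/3,32] z:[8,38] -> miss, prune

Visited [0, 7, 1, 3, 6, 5, 10]. Tests: 7 box, 1 leaf. Nearest: P0.

== RESULT ==
1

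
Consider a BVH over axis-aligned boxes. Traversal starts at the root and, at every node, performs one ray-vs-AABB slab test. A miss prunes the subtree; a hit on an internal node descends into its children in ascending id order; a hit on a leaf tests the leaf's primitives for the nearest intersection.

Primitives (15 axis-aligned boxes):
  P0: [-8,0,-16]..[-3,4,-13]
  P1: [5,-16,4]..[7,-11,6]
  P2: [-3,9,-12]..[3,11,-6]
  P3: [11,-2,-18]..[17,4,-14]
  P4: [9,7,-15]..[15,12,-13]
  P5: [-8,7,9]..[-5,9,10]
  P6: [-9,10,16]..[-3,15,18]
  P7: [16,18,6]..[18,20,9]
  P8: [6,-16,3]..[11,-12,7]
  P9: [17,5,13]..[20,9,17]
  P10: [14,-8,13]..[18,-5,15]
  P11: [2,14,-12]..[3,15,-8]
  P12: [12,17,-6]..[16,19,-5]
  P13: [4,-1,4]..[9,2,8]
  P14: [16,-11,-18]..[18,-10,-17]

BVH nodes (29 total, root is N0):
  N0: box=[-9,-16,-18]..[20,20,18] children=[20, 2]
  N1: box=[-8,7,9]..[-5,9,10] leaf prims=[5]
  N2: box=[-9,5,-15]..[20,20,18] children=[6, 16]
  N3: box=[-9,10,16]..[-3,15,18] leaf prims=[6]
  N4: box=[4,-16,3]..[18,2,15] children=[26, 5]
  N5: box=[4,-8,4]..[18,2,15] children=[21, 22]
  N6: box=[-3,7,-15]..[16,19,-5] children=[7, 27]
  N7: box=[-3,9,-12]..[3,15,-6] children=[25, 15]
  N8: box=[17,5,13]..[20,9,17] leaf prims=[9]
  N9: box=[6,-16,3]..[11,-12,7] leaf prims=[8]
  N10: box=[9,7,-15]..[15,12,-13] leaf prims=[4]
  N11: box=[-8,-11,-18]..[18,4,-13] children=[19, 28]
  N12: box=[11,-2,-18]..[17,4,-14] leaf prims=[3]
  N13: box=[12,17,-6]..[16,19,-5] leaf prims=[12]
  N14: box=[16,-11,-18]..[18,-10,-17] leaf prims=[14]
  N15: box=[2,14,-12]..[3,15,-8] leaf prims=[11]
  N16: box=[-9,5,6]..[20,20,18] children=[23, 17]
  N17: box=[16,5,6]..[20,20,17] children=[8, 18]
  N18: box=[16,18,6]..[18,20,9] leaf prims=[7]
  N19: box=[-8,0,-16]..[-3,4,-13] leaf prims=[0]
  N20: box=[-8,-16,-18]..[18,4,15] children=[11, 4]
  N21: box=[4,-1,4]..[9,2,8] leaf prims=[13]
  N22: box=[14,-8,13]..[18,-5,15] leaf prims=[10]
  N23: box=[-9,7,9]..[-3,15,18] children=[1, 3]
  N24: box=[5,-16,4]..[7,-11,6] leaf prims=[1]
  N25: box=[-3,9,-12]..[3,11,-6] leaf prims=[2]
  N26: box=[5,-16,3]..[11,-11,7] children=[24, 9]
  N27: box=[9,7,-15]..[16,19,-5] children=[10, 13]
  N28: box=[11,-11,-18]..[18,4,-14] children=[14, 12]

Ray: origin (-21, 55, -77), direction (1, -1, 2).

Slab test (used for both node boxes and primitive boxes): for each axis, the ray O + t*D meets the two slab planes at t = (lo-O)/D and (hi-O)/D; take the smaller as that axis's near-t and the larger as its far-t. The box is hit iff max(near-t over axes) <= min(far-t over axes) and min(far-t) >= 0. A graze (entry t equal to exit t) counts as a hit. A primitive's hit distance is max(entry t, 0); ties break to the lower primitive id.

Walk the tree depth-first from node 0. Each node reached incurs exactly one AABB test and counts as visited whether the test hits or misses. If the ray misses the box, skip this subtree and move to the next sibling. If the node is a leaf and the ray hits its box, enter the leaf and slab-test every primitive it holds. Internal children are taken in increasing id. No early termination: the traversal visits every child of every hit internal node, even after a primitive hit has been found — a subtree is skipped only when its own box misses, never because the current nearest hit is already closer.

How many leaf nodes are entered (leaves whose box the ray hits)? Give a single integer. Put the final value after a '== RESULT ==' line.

Traverse from the root:
N0 x:[12,41] y:[35,71] z:[59/2,95/2] -> hit [35,41], descend [2, 20]
  N2 x:[12,41] y:[35,50] z:[31,95/2] -> hit [35,41], descend [6, 16]
    N6 x:[18,37] y:[36,48] z:[31,36] -> hit [36,36], descend [7, 27]
      N7 x:[18,24] y:[40,46] z:[65/2,71/2] -> miss, prune
      N27 x:[30,37] y:[36,48] z:[31,36] -> hit [36,36], descend [10, 13]
        N10 x:[30,36] y:[43,48] z:[31,32] -> miss, prune
        N13 x:[33,37] y:[36,38] z:[71/2,36] -> hit [36,36] leaf, test {P12@t=36}
    N16 x:[12,41] y:[35,50] z:[83/2,95/2] -> miss, prune
  N20 x:[13,39] y:[51,71] z:[59/2,46] -> miss, prune

Visited [0, 2, 6, 7, 27, 10, 13, 16, 20]. Tests: 9 box, 1 leaf. Nearest: P12.

== RESULT ==
1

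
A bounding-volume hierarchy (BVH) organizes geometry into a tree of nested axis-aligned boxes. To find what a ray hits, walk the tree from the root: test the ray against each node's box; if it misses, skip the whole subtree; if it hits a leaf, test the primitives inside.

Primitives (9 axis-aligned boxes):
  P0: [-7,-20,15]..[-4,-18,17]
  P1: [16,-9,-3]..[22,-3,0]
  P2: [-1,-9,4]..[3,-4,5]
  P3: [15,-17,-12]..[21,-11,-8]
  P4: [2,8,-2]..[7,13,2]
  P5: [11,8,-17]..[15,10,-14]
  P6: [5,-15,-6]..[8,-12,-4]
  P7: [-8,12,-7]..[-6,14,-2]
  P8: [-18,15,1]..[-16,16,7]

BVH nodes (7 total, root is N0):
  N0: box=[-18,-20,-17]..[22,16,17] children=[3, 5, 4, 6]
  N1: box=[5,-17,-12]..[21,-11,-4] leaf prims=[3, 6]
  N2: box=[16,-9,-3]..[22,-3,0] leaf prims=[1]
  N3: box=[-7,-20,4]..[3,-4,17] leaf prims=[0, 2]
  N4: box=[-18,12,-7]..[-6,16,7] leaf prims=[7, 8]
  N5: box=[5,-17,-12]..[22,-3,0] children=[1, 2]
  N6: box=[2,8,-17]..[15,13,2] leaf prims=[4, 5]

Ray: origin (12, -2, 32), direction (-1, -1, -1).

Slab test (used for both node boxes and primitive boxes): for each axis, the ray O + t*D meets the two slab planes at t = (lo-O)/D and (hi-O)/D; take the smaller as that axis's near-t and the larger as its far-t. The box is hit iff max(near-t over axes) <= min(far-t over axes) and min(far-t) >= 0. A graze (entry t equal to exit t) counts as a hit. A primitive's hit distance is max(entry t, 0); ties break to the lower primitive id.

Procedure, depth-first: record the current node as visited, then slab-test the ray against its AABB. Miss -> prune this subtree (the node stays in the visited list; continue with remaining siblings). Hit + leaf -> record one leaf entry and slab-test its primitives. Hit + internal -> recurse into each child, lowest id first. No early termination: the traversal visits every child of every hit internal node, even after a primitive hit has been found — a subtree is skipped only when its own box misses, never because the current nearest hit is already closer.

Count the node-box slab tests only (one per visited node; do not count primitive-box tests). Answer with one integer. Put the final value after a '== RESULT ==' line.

Trace the traversal:
N0 x:[-10,30] y:[-18,18] z:[15,49] -> hit [15,18], descend [3, 4, 5, 6]
  N3 x:[9,19] y:[2,18] z:[15,28] -> hit [15,18] leaf, test {P0@t=16, P2(miss)}
  N4 x:[18,30] y:[-18,-14] z:[25,39] -> miss, prune
  N5 x:[-10,7] y:[1,15] z:[32,44] -> miss, prune
  N6 x:[-3,10] y:[-15,-10] z:[30,49] -> miss, prune

5 AABB tests over nodes [0, 3, 4, 5, 6]; 1 leaf entered; closest P0.

== RESULT ==
5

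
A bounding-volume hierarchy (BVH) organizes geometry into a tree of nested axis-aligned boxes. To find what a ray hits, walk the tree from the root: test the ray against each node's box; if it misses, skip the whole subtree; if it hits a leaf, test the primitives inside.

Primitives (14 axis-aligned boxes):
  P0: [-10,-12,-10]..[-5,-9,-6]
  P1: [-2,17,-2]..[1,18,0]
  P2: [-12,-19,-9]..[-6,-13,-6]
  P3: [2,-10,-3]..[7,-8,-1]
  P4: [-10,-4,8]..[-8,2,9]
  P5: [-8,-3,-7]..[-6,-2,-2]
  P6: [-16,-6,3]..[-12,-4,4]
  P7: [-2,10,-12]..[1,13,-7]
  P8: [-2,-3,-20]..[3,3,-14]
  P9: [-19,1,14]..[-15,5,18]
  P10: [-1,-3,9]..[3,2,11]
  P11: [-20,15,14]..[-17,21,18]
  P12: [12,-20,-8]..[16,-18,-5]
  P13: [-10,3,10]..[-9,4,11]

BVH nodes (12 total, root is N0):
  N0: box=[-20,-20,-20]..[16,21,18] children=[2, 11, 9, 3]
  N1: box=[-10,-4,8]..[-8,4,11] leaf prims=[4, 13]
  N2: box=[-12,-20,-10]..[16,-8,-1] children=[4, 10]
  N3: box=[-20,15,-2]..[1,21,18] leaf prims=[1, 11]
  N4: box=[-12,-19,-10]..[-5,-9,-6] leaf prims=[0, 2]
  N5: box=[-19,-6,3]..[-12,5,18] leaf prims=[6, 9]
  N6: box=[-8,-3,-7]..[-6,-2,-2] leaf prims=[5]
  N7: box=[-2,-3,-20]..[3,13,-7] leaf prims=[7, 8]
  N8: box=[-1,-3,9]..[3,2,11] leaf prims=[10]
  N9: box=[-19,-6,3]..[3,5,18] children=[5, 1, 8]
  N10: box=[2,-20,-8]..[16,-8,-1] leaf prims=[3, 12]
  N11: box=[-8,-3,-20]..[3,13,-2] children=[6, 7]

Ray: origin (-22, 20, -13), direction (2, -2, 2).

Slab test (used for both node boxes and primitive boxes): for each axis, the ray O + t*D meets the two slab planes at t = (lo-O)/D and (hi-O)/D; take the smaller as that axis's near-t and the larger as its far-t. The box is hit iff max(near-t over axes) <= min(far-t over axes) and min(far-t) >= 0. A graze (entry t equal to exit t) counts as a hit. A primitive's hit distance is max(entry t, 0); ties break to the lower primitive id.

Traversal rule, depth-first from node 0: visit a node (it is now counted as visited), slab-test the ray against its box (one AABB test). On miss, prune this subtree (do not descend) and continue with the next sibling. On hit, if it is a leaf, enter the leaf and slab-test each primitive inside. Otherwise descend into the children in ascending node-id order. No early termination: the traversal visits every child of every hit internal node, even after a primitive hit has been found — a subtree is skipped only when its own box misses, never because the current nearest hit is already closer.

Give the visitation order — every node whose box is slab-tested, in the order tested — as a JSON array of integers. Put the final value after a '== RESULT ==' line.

Traverse from the root:
N0 x:[1,19] y:[-1/2,20] z:[-7/2,31/2] -> hit [1,31/2], descend [2, 3, 9, 11]
  N2 x:[5,19] y:[14,20] z:[3/2,6] -> miss, prune
  N3 x:[1,23/2] y:[-1/2,5/2] z:[11/2,31/2] -> miss, prune
  N9 x:[3/2,25/2] y:[15/2,13] z:[8,31/2] -> hit [8,25/2], descend [1, 5, 8]
    N1 x:[6,7] y:[8,12] z:[21/2,12] -> miss, prune
    N5 x:[3/2,5] y:[15/2,13] z:[8,31/2] -> miss, prune
    N8 x:[21/2,25/2] y:[9,23/2] z:[11,12] -> hit [11,23/2] leaf, test {P10@t=11}
  N11 x:[7,25/2] y:[7/2,23/2] z:[-7/2,11/2] -> miss, prune

8 AABB tests over nodes [0, 2, 3, 9, 1, 5, 8, 11]; 1 leaf entered; closest P10.

== RESULT ==
[0, 2, 3, 9, 1, 5, 8, 11]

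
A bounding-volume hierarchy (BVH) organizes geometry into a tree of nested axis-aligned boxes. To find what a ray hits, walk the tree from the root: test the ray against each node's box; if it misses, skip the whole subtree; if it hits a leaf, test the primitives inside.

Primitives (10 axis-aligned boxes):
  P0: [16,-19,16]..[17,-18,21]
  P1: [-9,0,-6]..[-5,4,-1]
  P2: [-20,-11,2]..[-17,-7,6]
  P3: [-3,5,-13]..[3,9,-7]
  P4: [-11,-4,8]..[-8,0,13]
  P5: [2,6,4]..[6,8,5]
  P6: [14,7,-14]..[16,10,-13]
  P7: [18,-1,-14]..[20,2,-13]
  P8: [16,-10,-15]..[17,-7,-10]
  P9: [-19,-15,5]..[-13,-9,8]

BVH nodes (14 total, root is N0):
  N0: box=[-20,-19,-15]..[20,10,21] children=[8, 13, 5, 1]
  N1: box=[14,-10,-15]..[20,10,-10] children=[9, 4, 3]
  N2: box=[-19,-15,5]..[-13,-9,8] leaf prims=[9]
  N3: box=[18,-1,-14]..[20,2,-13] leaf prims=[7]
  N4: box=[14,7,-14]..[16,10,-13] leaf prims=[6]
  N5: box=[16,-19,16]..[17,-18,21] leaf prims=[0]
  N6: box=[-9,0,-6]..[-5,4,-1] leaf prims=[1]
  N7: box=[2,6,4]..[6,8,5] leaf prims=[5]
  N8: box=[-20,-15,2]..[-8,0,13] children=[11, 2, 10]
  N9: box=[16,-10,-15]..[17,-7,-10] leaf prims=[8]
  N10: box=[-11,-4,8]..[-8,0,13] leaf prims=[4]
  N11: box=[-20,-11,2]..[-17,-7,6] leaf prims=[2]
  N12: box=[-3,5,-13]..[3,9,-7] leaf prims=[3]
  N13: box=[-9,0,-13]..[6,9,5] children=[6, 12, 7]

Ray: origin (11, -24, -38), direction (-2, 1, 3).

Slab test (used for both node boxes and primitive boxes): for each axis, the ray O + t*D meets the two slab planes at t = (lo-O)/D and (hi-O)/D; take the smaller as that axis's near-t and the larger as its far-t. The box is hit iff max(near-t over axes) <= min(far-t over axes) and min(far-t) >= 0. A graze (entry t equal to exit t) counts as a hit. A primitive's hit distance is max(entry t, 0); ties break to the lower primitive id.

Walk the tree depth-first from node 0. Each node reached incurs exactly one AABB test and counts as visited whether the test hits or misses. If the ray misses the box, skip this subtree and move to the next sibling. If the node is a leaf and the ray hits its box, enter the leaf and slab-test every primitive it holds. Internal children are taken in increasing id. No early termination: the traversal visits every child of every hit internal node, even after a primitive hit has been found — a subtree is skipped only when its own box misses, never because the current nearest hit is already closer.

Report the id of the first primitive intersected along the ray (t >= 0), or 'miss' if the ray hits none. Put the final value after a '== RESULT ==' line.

Walk:
N0 x:[-9/2,31/2] y:[5,34] z:[23/3,59/3] -> hit [23/3,31/2], descend [1, 5, 8, 13]
  N1 x:[-9/2,-3/2] y:[14,34] z:[23/3,28/3] -> miss, prune
  N5 x:[-3,-5/2] y:[5,6] z:[18,59/3] -> miss, prune
  N8 x:[19/2,31/2] y:[9,24] z:[40/3,17] -> hit [40/3,31/2], descend [2, 10, 11]
    N2 x:[12,15] y:[9,15] z:[43/3,46/3] -> hit [43/3,15] leaf, test {P9@t=43/3}
    N10 x:[19/2,11] y:[20,24] z:[46/3,17] -> miss, prune
    N11 x:[14,31/2] y:[13,17] z:[40/3,44/3] -> hit [14,44/3] leaf, test {P2@t=14}
  N13 x:[5/2,10] y:[24,33] z:[25/3,43/3] -> miss, prune

Summary -> nodes [0, 1, 5, 8, 2, 10, 11, 13]; box-tests=8; leaf-entries=2; first=P2

== RESULT ==
2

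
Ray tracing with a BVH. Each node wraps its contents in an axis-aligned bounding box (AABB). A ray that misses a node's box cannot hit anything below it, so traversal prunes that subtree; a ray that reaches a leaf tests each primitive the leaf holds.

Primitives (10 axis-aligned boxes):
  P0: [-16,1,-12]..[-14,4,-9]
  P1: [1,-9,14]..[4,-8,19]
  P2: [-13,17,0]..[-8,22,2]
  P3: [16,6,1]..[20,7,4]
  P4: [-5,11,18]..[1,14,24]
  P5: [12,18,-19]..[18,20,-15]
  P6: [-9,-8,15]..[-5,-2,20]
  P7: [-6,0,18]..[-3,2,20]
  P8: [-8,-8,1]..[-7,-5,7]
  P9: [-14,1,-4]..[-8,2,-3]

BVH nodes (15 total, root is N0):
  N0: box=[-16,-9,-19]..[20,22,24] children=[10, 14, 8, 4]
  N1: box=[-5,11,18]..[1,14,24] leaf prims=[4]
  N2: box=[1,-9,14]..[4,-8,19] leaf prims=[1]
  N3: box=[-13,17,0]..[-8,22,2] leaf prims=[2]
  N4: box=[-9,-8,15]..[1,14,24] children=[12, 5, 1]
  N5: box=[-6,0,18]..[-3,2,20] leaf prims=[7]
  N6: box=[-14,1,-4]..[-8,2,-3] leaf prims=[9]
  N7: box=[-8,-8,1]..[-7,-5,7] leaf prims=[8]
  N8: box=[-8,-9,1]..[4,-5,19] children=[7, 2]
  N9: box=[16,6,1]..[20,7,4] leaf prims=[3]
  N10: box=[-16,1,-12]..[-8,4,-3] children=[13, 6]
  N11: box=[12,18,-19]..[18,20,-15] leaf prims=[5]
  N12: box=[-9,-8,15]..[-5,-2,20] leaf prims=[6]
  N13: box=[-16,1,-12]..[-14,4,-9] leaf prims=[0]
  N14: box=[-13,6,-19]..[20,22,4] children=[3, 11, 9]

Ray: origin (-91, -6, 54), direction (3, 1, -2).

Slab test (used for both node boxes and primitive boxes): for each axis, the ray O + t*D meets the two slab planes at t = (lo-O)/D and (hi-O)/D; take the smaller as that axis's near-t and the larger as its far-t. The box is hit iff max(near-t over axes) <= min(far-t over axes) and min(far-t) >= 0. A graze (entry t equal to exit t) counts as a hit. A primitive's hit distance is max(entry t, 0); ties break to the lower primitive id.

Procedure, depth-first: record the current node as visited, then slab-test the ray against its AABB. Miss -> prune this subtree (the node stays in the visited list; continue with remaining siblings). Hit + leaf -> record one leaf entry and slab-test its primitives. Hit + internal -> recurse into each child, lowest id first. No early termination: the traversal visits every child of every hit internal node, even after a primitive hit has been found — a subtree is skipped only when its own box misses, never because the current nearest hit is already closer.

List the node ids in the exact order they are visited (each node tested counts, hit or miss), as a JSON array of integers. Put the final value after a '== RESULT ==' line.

Walk:
N0 x:[25,37] y:[-3,28] z:[15,73/2] -> hit [25,28], descend [4, 8, 10, 14]
  N4 x:[82/3,92/3] y:[-2,20] z:[15,39/2] -> miss, prune
  N8 x:[83/3,95/3] y:[-3,1] z:[35/2,53/2] -> miss, prune
  N10 x:[25,83/3] y:[7,10] z:[57/2,33] -> miss, prune
  N14 x:[26,37] y:[12,28] z:[25,73/2] -> hit [26,28], descend [3, 9, 11]
    N3 x:[26,83/3] y:[23,28] z:[26,27] -> hit [26,27] leaf, test {P2@t=26}
    N9 x:[107/3,37] y:[12,13] z:[25,53/2] -> miss, prune
    N11 x:[103/3,109/3] y:[24,26] z:[69/2,73/2] -> miss, prune

Summary -> nodes [0, 4, 8, 10, 14, 3, 9, 11]; box-tests=8; leaf-entries=1; first=P2

== RESULT ==
[0, 4, 8, 10, 14, 3, 9, 11]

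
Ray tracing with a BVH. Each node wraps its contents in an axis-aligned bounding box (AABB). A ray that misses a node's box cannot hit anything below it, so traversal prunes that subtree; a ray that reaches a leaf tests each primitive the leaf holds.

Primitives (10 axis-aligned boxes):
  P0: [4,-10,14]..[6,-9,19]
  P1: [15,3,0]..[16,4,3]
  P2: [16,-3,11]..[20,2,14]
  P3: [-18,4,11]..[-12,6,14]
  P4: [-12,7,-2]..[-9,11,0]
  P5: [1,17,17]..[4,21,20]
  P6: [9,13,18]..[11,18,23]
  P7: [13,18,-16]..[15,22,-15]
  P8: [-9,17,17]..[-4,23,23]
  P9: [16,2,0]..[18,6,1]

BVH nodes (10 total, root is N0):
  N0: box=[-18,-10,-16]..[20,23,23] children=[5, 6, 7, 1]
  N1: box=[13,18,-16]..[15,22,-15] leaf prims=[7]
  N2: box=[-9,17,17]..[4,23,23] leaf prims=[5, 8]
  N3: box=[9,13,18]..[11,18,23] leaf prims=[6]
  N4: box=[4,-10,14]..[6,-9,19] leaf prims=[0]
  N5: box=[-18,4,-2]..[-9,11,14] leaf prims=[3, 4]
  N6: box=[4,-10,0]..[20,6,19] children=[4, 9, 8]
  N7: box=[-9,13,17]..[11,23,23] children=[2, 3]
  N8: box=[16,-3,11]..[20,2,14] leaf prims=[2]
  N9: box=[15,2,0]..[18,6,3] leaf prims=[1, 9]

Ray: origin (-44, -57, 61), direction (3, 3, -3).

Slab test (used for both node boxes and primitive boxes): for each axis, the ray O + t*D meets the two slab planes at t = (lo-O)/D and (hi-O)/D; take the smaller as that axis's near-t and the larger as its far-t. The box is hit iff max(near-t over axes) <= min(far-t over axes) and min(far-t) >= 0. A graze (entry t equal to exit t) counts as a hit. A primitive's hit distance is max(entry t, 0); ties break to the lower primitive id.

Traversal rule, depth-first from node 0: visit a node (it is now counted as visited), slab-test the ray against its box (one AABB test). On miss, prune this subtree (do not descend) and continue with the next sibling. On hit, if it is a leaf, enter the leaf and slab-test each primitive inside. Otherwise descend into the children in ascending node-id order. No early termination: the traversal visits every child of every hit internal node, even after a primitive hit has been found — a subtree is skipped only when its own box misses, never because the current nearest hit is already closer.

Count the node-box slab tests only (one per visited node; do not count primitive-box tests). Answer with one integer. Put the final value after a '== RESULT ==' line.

Traverse from the root:
N0 x:[26/3,64/3] y:[47/3,80/3] z:[38/3,77/3] -> hit [47/3,64/3], descend [1, 5, 6, 7]
  N1 x:[19,59/3] y:[25,79/3] z:[76/3,77/3] -> miss, prune
  N5 x:[26/3,35/3] y:[61/3,68/3] z:[47/3,21] -> miss, prune
  N6 x:[16,64/3] y:[47/3,21] z:[14,61/3] -> hit [16,61/3], descend [4, 8, 9]
    N4 x:[16,50/3] y:[47/3,16] z:[14,47/3] -> miss, prune
    N8 x:[20,64/3] y:[18,59/3] z:[47/3,50/3] -> miss, prune
    N9 x:[59/3,62/3] y:[59/3,21] z:[58/3,61/3] -> hit [59/3,61/3] leaf, test {P1@t=20, P9@t=20}
  N7 x:[35/3,55/3] y:[70/3,80/3] z:[38/3,44/3] -> miss, prune

8 AABB tests over nodes [0, 1, 5, 6, 4, 8, 9, 7]; 1 leaf entered; closest P1.

== RESULT ==
8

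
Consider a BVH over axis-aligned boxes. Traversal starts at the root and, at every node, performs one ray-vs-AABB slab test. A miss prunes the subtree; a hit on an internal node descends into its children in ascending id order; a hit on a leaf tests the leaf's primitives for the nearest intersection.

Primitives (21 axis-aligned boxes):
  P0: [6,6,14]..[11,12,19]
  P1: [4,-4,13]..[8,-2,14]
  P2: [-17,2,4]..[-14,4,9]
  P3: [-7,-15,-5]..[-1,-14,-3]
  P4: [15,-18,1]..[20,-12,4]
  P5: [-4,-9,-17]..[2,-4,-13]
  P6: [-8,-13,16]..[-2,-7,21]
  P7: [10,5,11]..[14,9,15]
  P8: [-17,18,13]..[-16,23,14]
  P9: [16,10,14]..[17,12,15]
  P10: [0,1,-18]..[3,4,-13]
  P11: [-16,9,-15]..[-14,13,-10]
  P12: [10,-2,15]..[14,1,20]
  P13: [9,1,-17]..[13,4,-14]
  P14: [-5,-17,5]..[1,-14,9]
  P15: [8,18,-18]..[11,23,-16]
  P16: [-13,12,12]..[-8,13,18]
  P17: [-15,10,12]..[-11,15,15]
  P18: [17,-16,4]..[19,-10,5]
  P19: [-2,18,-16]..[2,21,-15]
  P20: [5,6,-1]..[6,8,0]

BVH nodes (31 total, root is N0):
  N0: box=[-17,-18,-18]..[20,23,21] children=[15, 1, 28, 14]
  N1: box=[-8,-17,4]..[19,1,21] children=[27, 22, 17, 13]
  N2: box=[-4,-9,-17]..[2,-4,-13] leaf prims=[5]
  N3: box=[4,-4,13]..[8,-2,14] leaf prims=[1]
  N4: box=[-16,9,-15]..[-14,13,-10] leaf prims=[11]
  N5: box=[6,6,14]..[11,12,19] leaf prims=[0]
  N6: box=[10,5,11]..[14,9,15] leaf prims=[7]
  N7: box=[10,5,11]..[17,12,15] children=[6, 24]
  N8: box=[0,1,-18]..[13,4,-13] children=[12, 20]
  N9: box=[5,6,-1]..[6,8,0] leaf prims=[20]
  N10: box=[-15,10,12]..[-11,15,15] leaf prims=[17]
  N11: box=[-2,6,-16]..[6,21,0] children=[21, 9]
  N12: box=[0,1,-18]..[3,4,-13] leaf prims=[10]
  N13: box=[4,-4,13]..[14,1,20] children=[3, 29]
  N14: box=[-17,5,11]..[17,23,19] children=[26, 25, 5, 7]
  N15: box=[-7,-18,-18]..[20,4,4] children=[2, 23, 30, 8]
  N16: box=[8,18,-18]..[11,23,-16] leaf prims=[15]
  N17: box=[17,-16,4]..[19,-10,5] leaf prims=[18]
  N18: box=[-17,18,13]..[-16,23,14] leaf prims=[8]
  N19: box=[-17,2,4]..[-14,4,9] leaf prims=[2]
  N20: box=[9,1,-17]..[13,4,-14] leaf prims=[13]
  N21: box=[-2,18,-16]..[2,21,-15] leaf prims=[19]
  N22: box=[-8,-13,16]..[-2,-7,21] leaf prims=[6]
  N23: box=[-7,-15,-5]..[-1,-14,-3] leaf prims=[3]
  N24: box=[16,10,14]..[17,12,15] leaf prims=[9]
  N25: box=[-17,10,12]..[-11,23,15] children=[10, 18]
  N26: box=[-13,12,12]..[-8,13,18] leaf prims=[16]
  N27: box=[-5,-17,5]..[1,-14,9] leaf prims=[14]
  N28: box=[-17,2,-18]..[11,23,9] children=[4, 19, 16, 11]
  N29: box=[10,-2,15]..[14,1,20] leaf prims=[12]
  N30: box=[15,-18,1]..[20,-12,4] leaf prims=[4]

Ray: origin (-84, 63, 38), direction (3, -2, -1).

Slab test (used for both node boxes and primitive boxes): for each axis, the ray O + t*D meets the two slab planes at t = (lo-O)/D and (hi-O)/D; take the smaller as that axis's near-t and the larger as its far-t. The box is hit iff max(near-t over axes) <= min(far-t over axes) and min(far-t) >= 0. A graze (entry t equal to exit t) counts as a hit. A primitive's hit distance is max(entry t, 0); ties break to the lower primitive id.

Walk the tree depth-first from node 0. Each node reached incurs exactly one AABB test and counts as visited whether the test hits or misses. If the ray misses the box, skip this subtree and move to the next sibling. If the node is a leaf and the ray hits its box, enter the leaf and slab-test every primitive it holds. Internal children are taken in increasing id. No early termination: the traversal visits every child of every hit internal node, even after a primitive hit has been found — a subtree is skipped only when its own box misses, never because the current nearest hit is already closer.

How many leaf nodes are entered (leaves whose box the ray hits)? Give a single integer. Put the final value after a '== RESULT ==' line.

Traverse from the root:
N0 x:[67/3,104/3] y:[20,81/2] z:[17,56] -> hit [67/3,104/3], descend [1, 14, 15, 28]
  N1 x:[76/3,103/3] y:[31,40] z:[17,34] -> hit [31,34], descend [13, 17, 22, 27]
    N13 x:[88/3,98/3] y:[31,67/2] z:[18,25] -> miss, prune
    N17 x:[101/3,103/3] y:[73/2,79/2] z:[33,34] -> miss, prune
    N22 x:[76/3,82/3] y:[35,38] z:[17,22] -> miss, prune
    N27 x:[79/3,85/3] y:[77/2,40] z:[29,33] -> miss, prune
  N14 x:[67/3,101/3] y:[20,29] z:[19,27] -> hit [67/3,27], descend [5, 7, 25, 26]
    N5 x:[30,95/3] y:[51/2,57/2] z:[19,24] -> miss, prune
    N7 x:[94/3,101/3] y:[51/2,29] z:[23,27] -> miss, prune
    N25 x:[67/3,73/3] y:[20,53/2] z:[23,26] -> hit [23,73/3], descend [10, 18]
      N10 x:[23,73/3] y:[24,53/2] z:[23,26] -> hit [24,73/3] leaf, test {P17@t=24}
      N18 x:[67/3,68/3] y:[20,45/2] z:[24,25] -> miss, prune
    N26 x:[71/3,76/3] y:[25,51/2] z:[20,26] -> hit [25,76/3] leaf, test {P16@t=25}
  N15 x:[77/3,104/3] y:[59/2,81/2] z:[34,56] -> hit [34,104/3], descend [2, 8, 23, 30]
    N2 x:[80/3,86/3] y:[67/2,36] z:[51,55] -> miss, prune
    N8 x:[28,97/3] y:[59/2,31] z:[51,56] -> miss, prune
    N23 x:[77/3,83/3] y:[77/2,39] z:[41,43] -> miss, prune
    N30 x:[33,104/3] y:[75/2,81/2] z:[34,37] -> miss, prune
  N28 x:[67/3,95/3] y:[20,61/2] z:[29,56] -> hit [29,61/2], descend [4, 11, 16, 19]
    N4 x:[68/3,70/3] y:[25,27] z:[48,53] -> miss, prune
    N11 x:[82/3,30] y:[21,57/2] z:[38,54] -> miss, prune
    N16 x:[92/3,95/3] y:[20,45/2] z:[54,56] -> miss, prune
    N19 x:[67/3,70/3] y:[59/2,61/2] z:[29,34] -> miss, prune

Visited [0, 1, 13, 17, 22, 27, 14, 5, 7, 25, 10, 18, 26, 15, 2, 8, 23, 30, 28, 4, 11, 16, 19]. Tests: 23 box, 2 leaf. Nearest: P17.

== RESULT ==
2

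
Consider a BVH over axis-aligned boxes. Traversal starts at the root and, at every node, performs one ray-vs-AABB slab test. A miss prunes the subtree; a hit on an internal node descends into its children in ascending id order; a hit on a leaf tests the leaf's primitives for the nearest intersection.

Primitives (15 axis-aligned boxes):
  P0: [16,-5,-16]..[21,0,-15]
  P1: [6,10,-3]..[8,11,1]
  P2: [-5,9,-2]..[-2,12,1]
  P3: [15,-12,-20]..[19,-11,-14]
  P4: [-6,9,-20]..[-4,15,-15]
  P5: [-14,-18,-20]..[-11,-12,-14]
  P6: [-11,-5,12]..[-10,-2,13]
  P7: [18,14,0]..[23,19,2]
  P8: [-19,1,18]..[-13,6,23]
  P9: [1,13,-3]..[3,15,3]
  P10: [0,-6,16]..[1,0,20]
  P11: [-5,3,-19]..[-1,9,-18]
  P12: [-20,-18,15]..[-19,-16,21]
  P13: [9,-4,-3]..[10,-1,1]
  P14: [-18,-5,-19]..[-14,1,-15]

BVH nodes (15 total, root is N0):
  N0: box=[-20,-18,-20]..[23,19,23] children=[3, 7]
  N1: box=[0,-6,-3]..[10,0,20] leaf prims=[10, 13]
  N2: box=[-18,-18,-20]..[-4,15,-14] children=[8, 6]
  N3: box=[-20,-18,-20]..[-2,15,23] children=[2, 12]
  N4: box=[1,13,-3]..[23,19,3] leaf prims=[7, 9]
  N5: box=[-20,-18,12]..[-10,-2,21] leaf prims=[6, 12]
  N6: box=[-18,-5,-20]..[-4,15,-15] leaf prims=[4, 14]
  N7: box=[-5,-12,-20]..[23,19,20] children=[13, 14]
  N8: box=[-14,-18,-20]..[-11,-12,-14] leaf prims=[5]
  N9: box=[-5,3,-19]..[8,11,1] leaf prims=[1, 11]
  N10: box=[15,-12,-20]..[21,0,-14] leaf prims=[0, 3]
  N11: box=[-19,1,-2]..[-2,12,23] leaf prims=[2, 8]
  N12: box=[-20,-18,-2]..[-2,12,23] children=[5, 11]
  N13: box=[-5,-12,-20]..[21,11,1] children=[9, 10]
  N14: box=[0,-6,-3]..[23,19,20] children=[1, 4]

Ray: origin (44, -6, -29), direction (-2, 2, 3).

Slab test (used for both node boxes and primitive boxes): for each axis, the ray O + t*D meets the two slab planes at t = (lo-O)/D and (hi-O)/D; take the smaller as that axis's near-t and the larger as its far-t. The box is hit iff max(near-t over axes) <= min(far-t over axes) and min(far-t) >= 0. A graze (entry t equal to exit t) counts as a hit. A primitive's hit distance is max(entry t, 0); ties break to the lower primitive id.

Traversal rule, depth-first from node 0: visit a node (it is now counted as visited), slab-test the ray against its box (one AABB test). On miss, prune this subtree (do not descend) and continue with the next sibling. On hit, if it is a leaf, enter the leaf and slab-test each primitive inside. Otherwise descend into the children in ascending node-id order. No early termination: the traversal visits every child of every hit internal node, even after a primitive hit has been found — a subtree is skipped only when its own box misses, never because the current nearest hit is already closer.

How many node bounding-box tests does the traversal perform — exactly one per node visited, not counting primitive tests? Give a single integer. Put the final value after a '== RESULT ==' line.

Walk:
N0 x:[21/2,32] y:[-6,25/2] z:[3,52/3] -> hit [21/2,25/2], descend [3, 7]
  N3 x:[23,32] y:[-6,21/2] z:[3,52/3] -> miss, prune
  N7 x:[21/2,49/2] y:[-3,25/2] z:[3,49/3] -> hit [21/2,25/2], descend [13, 14]
    N13 x:[23/2,49/2] y:[-3,17/2] z:[3,10] -> miss, prune
    N14 x:[21/2,22] y:[0,25/2] z:[26/3,49/3] -> hit [21/2,25/2], descend [1, 4]
      N1 x:[17,22] y:[0,3] z:[26/3,49/3] -> miss, prune
      N4 x:[21/2,43/2] y:[19/2,25/2] z:[26/3,32/3] -> hit [21/2,32/3] leaf, test {P7(miss), P9(miss)}

order=[0, 3, 7, 13, 14, 1, 4]  |boxes|=7  |leaves|=1  hit=miss

== RESULT ==
7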